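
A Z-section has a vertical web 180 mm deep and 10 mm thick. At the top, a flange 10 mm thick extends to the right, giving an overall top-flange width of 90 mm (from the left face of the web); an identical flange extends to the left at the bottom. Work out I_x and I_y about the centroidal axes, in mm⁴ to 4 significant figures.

Break the section into simple shapes (no overlaps), measuring from the bottom-left corner of the bounding box.
Web: 10 × 180, A = 1 800 mm², y = 90 mm, Ī = 4 860 000 mm⁴.
Top flange (beyond web): 80 × 10, A = 800 mm², y = 175 mm, Ī = 6666.67 mm⁴.
Bottom flange (beyond web): 80 × 10, A = 800 mm², y = 5 mm, Ī = 6666.67 mm⁴.
Centroid: ȳ = ΣA·y / ΣA = 90 mm.
Transfer each piece to the centroidal x-axis using Ī + A·d² with d = y − 90:
  web: d = 0 mm → contributes +4 860 000 mm⁴
  top flange (beyond web): d = 85 mm → contributes +5 786 667 mm⁴
  bottom flange (beyond web): d = -85 mm → contributes +5 786 667 mm⁴
Total I = 16 433 333 mm⁴.
For the y-axis: x̄ = 85 mm.
Repeating about the centroidal y-axis gives I_y = 4 108 333 mm⁴.

I_x ≈ 1.643 × 10⁷ mm⁴, I_y ≈ 4.108 × 10⁶ mm⁴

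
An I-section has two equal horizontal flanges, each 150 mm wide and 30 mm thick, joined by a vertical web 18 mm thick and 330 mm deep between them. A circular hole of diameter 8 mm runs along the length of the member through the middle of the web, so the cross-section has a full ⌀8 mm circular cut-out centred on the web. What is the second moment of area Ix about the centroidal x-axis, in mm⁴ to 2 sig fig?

Split into non-overlapping primitives; take the origin at the lower-left of the bounding box.
Bottom flange: 150 × 30, A = 4 500 mm², y = 15 mm, Ī = 337 500 mm⁴.
Web: 18 × 330, A = 5 940 mm², y = 195 mm, Ī = 53 905 500 mm⁴.
Top flange: 150 × 30, A = 4 500 mm², y = 375 mm, Ī = 337 500 mm⁴.
Hole (subtracted): ⌀8, A = 50.27 mm², y = 195 mm, Ī = 201.1 mm⁴.
By symmetry the centroid is at mid-height, ȳ = 195 mm.
Transfer each piece to the centroidal x-axis using Ī + A·d² with d = y − 195:
  bottom flange: d = -180 mm → contributes +146 137 500 mm⁴
  web: d = 0 mm → contributes +53 905 500 mm⁴
  top flange: d = 180 mm → contributes +146 137 500 mm⁴
  hole: d = 0 mm → contributes −201.1 mm⁴
Total I = 346 180 299 mm⁴.

Ix ≈ 3.5 × 10⁸ mm⁴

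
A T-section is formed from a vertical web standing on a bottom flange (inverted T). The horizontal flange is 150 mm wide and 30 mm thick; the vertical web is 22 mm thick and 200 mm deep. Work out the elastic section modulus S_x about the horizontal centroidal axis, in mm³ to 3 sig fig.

S_x ≈ 2.81 × 10⁵ mm³

Decompose the section into non-overlapping parts with the origin at the bottom-left of its bounding rectangle.
Flange: 150 × 30, A = 4 500 mm², y = 15 mm, Ī = 337 500 mm⁴.
Web: 22 × 200, A = 4 400 mm², y = 130 mm, Ī = 14 666 667 mm⁴.
Centroid: ȳ = ΣA·y / ΣA = 71.854 mm.
Transfer each piece to the horizontal centroidal axis using Ī + A·d² with d = y − 71.854:
  flange: d = -56.854 mm → contributes +14 883 163 mm⁴
  web: d = 58.146 mm → contributes +29 542 913 mm⁴
Total I = 44 426 077 mm⁴.
Extreme fibre distance c = 158.15 mm; S = I/c = 280 918 mm³.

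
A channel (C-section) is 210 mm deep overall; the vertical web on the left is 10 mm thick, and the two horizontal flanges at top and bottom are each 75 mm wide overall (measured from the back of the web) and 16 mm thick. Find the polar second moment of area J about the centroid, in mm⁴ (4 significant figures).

J ≈ 2.955 × 10⁷ mm⁴

Decompose the section into non-overlapping parts with the origin at the bottom-left of its bounding rectangle.
Web: 10 × 210, A = 2 100 mm², y = 105 mm, Ī = 7 717 500 mm⁴.
Top flange (beyond web): 65 × 16, A = 1 040 mm², y = 202 mm, Ī = 22186.7 mm⁴.
Bottom flange (beyond web): 65 × 16, A = 1 040 mm², y = 8 mm, Ī = 22186.7 mm⁴.
By symmetry the centroid is at mid-height, ȳ = 105 mm.
Transfer each piece to the centroidal x-axis using Ī + A·d² with d = y − 105:
  web: d = 0 mm → contributes +7 717 500 mm⁴
  top flange (beyond web): d = 97 mm → contributes +9 807 547 mm⁴
  bottom flange (beyond web): d = -97 mm → contributes +9 807 547 mm⁴
Total I = 27 332 593 mm⁴.
For the y-axis: x̄ = 23.6603 mm.
Repeating about the centroidal y-axis gives I_y = 2 219 331 mm⁴.
Polar second moment: J = I_x + I_y = 29 551 924 mm⁴.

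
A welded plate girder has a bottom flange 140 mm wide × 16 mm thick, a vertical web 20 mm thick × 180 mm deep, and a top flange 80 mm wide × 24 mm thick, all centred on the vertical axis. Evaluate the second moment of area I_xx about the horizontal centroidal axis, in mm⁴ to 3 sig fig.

I_xx ≈ 5.13 × 10⁷ mm⁴

Break the section into simple shapes (no overlaps), measuring from the bottom-left corner of the bounding box.
Bottom plate: 140 × 16, A = 2 240 mm², y = 8 mm, Ī = 47 787 mm⁴.
Web plate: 20 × 180, A = 3 600 mm², y = 106 mm, Ī = 9 720 000 mm⁴.
Top plate: 80 × 24, A = 1 920 mm², y = 208 mm, Ī = 92 160 mm⁴.
Centroid: ȳ = ΣA·y / ΣA = 102.95 mm.
Transfer each piece to the horizontal centroidal axis using Ī + A·d² with d = y − 102.95:
  bottom plate: d = -94.948 mm → contributes +20 241 854 mm⁴
  web plate: d = 3.0515 mm → contributes +9 753 523 mm⁴
  top plate: d = 105.05 mm → contributes +21 280 949 mm⁴
Total I = 51 276 326 mm⁴.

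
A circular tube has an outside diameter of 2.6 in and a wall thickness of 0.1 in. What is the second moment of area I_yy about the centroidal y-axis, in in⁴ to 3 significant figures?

I_yy ≈ 0.615 in⁴

Decompose the section into non-overlapping parts with the origin at the bottom-left of its bounding rectangle.
Outer circle: ⌀2.6, A = 5.3093 in², x = 1.3 in, Ī = 2.2432 in⁴.
Bore (subtracted): ⌀2.4, A = 4.5239 in², x = 1.3 in, Ī = 1.6286 in⁴.
By symmetry the centroid is at mid-width, x̄ = 1.3 in.
All pieces are centred on the centroidal y-axis, so I = ΣĪ (holes subtracted) = 0.61457 in⁴.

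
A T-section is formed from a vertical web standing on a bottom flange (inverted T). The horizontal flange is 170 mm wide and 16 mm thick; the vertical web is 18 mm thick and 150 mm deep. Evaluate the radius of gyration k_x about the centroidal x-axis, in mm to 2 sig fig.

k_x ≈ 52 mm

Decompose the section into non-overlapping parts with the origin at the bottom-left of its bounding rectangle.
Flange: 170 × 16, A = 2 720 mm², y = 8 mm, Ī = 58 027 mm⁴.
Web: 18 × 150, A = 2 700 mm², y = 91 mm, Ī = 5 062 500 mm⁴.
Centroid: ȳ = ΣA·y / ΣA = 49.35 mm.
Transfer each piece to the centroidal x-axis using Ī + A·d² with d = y − 49.35:
  flange: d = -41.35 mm → contributes +4 708 038 mm⁴
  web: d = 41.65 mm → contributes +9 746 956 mm⁴
Total I = 14 454 995 mm⁴.
Radius of gyration: k = √(I/A) = √(14 454 995 / 5 420) = 51.64 mm.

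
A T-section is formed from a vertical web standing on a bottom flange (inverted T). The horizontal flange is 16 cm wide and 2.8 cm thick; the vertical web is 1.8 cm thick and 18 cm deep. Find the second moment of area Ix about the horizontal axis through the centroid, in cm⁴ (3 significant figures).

Split into non-overlapping primitives; take the origin at the lower-left of the bounding box.
Flange: 16 × 2.8, A = 44.8 cm², y = 1.4 cm, Ī = 29.269 cm⁴.
Web: 1.8 × 18, A = 32.4 cm², y = 11.8 cm, Ī = 874.8 cm⁴.
Centroid: ȳ = ΣA·y / ΣA = 5.7648 cm.
Transfer each piece to the horizontal axis through the centroid using Ī + A·d² with d = y − 5.7648:
  flange: d = -4.3648 cm → contributes +882.76 cm⁴
  web: d = 6.0352 cm → contributes +2054.9 cm⁴
Total I = 2937.7 cm⁴.

Ix ≈ 2940 cm⁴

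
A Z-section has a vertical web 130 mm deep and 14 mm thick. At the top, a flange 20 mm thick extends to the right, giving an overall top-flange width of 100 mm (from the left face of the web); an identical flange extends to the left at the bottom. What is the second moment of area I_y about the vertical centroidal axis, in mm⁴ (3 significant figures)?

Split into non-overlapping primitives; take the origin at the lower-left of the bounding box.
Web: 14 × 130, A = 1 820 mm², x = 93 mm, Ī = 29 727 mm⁴.
Top flange (beyond web): 86 × 20, A = 1 720 mm², x = 143 mm, Ī = 1 060 093 mm⁴.
Bottom flange (beyond web): 86 × 20, A = 1 720 mm², x = 43 mm, Ī = 1 060 093 mm⁴.
Centroid: x̄ = ΣA·x / ΣA = 93 mm.
Transfer each piece to the vertical centroidal axis using Ī + A·d² with d = x − 93:
  web: d = 0 mm → contributes +29 727 mm⁴
  top flange (beyond web): d = 50 mm → contributes +5 360 093 mm⁴
  bottom flange (beyond web): d = -50 mm → contributes +5 360 093 mm⁴
Total I = 10 749 913 mm⁴.

I_y ≈ 1.07 × 10⁷ mm⁴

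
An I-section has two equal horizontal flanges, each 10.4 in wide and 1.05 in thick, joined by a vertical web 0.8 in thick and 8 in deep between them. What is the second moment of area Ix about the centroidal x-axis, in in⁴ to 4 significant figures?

Ix ≈ 483.3 in⁴

Treat the section as a set of non-overlapping primitives; coordinates are from the bounding-box lower-left.
Bottom flange: 10.4 × 1.05, A = 10.92 in², y = 0.525 in, Ī = 1.00328 in⁴.
Web: 0.8 × 8, A = 6.4 in², y = 5.05 in, Ī = 34.1333 in⁴.
Top flange: 10.4 × 1.05, A = 10.92 in², y = 9.575 in, Ī = 1.00328 in⁴.
By symmetry the centroid is at mid-height, ȳ = 5.05 in.
Transfer each piece to the centroidal x-axis using Ī + A·d² with d = y − 5.05:
  bottom flange: d = -4.525 in → contributes +224.597 in⁴
  web: d = 0 in → contributes +34.1333 in⁴
  top flange: d = 4.525 in → contributes +224.597 in⁴
Total I = 483.328 in⁴.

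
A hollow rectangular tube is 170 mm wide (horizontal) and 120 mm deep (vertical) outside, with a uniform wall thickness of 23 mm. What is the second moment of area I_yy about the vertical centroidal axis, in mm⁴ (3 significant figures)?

I_yy ≈ 3.74 × 10⁷ mm⁴

Decompose the section into non-overlapping parts with the origin at the bottom-left of its bounding rectangle.
Outer rectangle: 170 × 120, A = 20 400 mm², x = 85 mm, Ī = 49 130 000 mm⁴.
Inner void (subtracted): 124 × 74, A = 9 176 mm², x = 85 mm, Ī = 11 757 515 mm⁴.
By symmetry the centroid is at mid-width, x̄ = 85 mm.
All pieces are centred on the vertical centroidal axis, so I = ΣĪ (holes subtracted) = 37 372 485 mm⁴.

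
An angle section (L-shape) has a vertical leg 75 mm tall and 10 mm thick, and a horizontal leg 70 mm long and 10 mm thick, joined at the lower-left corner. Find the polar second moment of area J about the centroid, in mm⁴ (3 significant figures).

J ≈ 1.30 × 10⁶ mm⁴

Split into non-overlapping primitives; take the origin at the lower-left of the bounding box.
Vertical leg: 10 × 75, A = 750 mm², y = 37.5 mm, Ī = 351 563 mm⁴.
Horizontal leg (remainder): 60 × 10, A = 600 mm², y = 5 mm, Ī = 5 000 mm⁴.
Centroid: ȳ = ΣA·y / ΣA = 23.056 mm.
Transfer each piece to the centroidal x-axis using Ī + A·d² with d = y − 23.056:
  vertical leg: d = 14.444 mm → contributes +508 044 mm⁴
  horizontal leg (remainder): d = -18.056 mm → contributes +200 602 mm⁴
Total I = 708 646 mm⁴.
For the y-axis: x̄ = 20.556 mm.
Repeating about the centroidal y-axis gives I_y = 594 583 mm⁴.
Polar second moment: J = I_x + I_y = 1 303 229 mm⁴.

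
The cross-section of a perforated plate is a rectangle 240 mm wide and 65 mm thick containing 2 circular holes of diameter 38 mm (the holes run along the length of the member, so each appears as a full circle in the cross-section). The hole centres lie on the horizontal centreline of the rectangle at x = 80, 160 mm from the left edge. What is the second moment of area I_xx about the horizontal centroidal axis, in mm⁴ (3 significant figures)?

Break the section into simple shapes (no overlaps), measuring from the bottom-left corner of the bounding box.
Plate: 240 × 65, A = 15 600 mm², y = 32.5 mm, Ī = 5 492 500 mm⁴.
Hole 1 (subtracted): ⌀38, A = 1134.1 mm², y = 32.5 mm, Ī = 102 354 mm⁴.
Hole 2 (subtracted): ⌀38, A = 1134.1 mm², y = 32.5 mm, Ī = 102 354 mm⁴.
By symmetry the centroid is at mid-height, ȳ = 32.5 mm.
All pieces are centred on the horizontal centroidal axis, so I = ΣĪ (holes subtracted) = 5 287 792 mm⁴.

I_xx ≈ 5.29 × 10⁶ mm⁴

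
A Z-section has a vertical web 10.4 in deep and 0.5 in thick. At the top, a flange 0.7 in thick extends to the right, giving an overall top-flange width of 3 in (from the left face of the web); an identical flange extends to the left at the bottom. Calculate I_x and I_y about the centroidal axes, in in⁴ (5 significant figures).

I_x ≈ 129.34 in⁴, I_y ≈ 9.8063 in⁴

Split into non-overlapping primitives; take the origin at the lower-left of the bounding box.
Web: 0.5 × 10.4, A = 5.2 in², y = 5.2 in, Ī = 46.86933 in⁴.
Top flange (beyond web): 2.5 × 0.7, A = 1.75 in², y = 10.05 in, Ī = 0.07145833 in⁴.
Bottom flange (beyond web): 2.5 × 0.7, A = 1.75 in², y = 0.35 in, Ī = 0.07145833 in⁴.
Centroid: ȳ = ΣA·y / ΣA = 5.2 in.
Transfer each piece to the centroidal x-axis using Ī + A·d² with d = y − 5.2:
  web: d = 0 in → contributes +46.86933 in⁴
  top flange (beyond web): d = 4.85 in → contributes +41.23583 in⁴
  bottom flange (beyond web): d = -4.85 in → contributes +41.23583 in⁴
Total I = 129.341 in⁴.
For the y-axis: x̄ = 2.75 in.
Repeating about the centroidal y-axis gives I_y = 9.80625 in⁴.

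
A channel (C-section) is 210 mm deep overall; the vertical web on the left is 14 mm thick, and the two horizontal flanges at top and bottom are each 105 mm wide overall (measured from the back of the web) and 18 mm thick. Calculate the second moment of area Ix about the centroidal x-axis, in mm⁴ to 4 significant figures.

Ix ≈ 4.108 × 10⁷ mm⁴

Treat the section as a set of non-overlapping primitives; coordinates are from the bounding-box lower-left.
Web: 14 × 210, A = 2 940 mm², y = 105 mm, Ī = 10 804 500 mm⁴.
Top flange (beyond web): 91 × 18, A = 1 638 mm², y = 201 mm, Ī = 44 226 mm⁴.
Bottom flange (beyond web): 91 × 18, A = 1 638 mm², y = 9 mm, Ī = 44 226 mm⁴.
By symmetry the centroid is at mid-height, ȳ = 105 mm.
Transfer each piece to the centroidal x-axis using Ī + A·d² with d = y − 105:
  web: d = 0 mm → contributes +10 804 500 mm⁴
  top flange (beyond web): d = 96 mm → contributes +15 140 034 mm⁴
  bottom flange (beyond web): d = -96 mm → contributes +15 140 034 mm⁴
Total I = 41 084 568 mm⁴.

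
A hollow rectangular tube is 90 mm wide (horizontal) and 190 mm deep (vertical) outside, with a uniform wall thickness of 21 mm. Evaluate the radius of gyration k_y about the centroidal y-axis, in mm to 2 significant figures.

Decompose the section into non-overlapping parts with the origin at the bottom-left of its bounding rectangle.
Outer rectangle: 90 × 190, A = 17 100 mm², x = 45 mm, Ī = 11 542 500 mm⁴.
Inner void (subtracted): 48 × 148, A = 7 104 mm², x = 45 mm, Ī = 1 363 968 mm⁴.
By symmetry the centroid is at mid-width, x̄ = 45 mm.
All pieces are centred on the centroidal y-axis, so I = ΣĪ (holes subtracted) = 10 178 532 mm⁴.
Radius of gyration: k = √(I/A) = √(10 178 532 / 9 996) = 31.91 mm.

k_y ≈ 32 mm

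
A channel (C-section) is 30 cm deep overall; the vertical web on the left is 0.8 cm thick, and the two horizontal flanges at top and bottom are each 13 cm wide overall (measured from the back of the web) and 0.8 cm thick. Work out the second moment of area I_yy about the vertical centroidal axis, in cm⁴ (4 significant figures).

Break the section into simple shapes (no overlaps), measuring from the bottom-left corner of the bounding box.
Web: 0.8 × 30, A = 24 cm², x = 0.4 cm, Ī = 1.28 cm⁴.
Top flange (beyond web): 12.2 × 0.8, A = 9.76 cm², x = 6.9 cm, Ī = 121.057 cm⁴.
Bottom flange (beyond web): 12.2 × 0.8, A = 9.76 cm², x = 6.9 cm, Ī = 121.057 cm⁴.
Centroid: x̄ = ΣA·x / ΣA = 3.31544 cm.
Transfer each piece to the vertical centroidal axis using Ī + A·d² with d = x − 3.31544:
  web: d = -2.91544 cm → contributes +205.275 cm⁴
  top flange (beyond web): d = 3.58456 cm → contributes +246.463 cm⁴
  bottom flange (beyond web): d = 3.58456 cm → contributes +246.463 cm⁴
Total I = 698.202 cm⁴.

I_yy ≈ 698.2 cm⁴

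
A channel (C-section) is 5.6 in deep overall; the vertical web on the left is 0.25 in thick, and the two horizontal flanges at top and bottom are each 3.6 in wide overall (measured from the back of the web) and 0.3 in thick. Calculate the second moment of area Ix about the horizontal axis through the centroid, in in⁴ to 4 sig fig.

Split into non-overlapping primitives; take the origin at the lower-left of the bounding box.
Web: 0.25 × 5.6, A = 1.4 in², y = 2.8 in, Ī = 3.65867 in⁴.
Top flange (beyond web): 3.35 × 0.3, A = 1.005 in², y = 5.45 in, Ī = 0.0075375 in⁴.
Bottom flange (beyond web): 3.35 × 0.3, A = 1.005 in², y = 0.15 in, Ī = 0.0075375 in⁴.
By symmetry the centroid is at mid-height, ȳ = 2.8 in.
Transfer each piece to the horizontal axis through the centroid using Ī + A·d² with d = y − 2.8:
  web: d = 0 in → contributes +3.65867 in⁴
  top flange (beyond web): d = 2.65 in → contributes +7.06515 in⁴
  bottom flange (beyond web): d = -2.65 in → contributes +7.06515 in⁴
Total I = 17.789 in⁴.

Ix ≈ 17.79 in⁴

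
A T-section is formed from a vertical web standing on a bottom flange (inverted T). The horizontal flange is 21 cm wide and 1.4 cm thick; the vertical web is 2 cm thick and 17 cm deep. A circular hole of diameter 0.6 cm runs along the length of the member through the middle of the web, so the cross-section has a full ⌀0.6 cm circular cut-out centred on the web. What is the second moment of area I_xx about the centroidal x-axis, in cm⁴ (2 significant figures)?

Treat the section as a set of non-overlapping primitives; coordinates are from the bounding-box lower-left.
Flange: 21 × 1.4, A = 29.4 cm², y = 0.7 cm, Ī = 4.802 cm⁴.
Web: 2 × 17, A = 34 cm², y = 9.9 cm, Ī = 818.8 cm⁴.
Hole (subtracted): ⌀0.6, A = 0.2827 cm², y = 9.9 cm, Ī = 0.006362 cm⁴.
Centroid: ȳ = ΣA·y / ΣA = 5.615 cm.
Transfer each piece to the centroidal x-axis using Ī + A·d² with d = y − 5.615:
  flange: d = -4.915 cm → contributes +714.9 cm⁴
  web: d = 4.285 cm → contributes +1 443 cm⁴
  hole: d = 4.285 cm → contributes −5.199 cm⁴
Total I = 2 153 cm⁴.

I_xx ≈ 2200 cm⁴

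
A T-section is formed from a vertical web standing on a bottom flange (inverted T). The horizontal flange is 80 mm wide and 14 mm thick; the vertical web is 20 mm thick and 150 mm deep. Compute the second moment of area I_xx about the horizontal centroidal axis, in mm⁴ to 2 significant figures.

I_xx ≈ 1.1 × 10⁷ mm⁴

Treat the section as a set of non-overlapping primitives; coordinates are from the bounding-box lower-left.
Flange: 80 × 14, A = 1 120 mm², y = 7 mm, Ī = 18 293 mm⁴.
Web: 20 × 150, A = 3 000 mm², y = 89 mm, Ī = 5 625 000 mm⁴.
Centroid: ȳ = ΣA·y / ΣA = 66.71 mm.
Transfer each piece to the horizontal centroidal axis using Ī + A·d² with d = y − 66.71:
  flange: d = -59.71 mm → contributes +4 011 243 mm⁴
  web: d = 22.29 mm → contributes +7 115 701 mm⁴
Total I = 11 126 944 mm⁴.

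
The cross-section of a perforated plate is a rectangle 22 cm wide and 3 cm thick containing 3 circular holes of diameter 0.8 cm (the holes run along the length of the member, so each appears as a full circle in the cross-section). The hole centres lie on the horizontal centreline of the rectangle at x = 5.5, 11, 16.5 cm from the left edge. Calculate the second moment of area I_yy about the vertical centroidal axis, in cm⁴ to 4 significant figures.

I_yy ≈ 2632 cm⁴

Treat the section as a set of non-overlapping primitives; coordinates are from the bounding-box lower-left.
Plate: 22 × 3, A = 66 cm², x = 11 cm, Ī = 2 662 cm⁴.
Hole 1 (subtracted): ⌀0.8, A = 0.502655 cm², x = 5.5 cm, Ī = 0.0201062 cm⁴.
Hole 2 (subtracted): ⌀0.8, A = 0.502655 cm², x = 11 cm, Ī = 0.0201062 cm⁴.
Hole 3 (subtracted): ⌀0.8, A = 0.502655 cm², x = 16.5 cm, Ī = 0.0201062 cm⁴.
By symmetry the centroid is at mid-width, x̄ = 11 cm.
Transfer each piece to the vertical centroidal axis using Ī + A·d² with d = x − 11:
  plate: d = 0 cm → contributes +2 662 cm⁴
  hole 1: d = -5.5 cm → contributes −15.2254 cm⁴
  hole 2: d = 0 cm → contributes −0.0201062 cm⁴
  hole 3: d = 5.5 cm → contributes −15.2254 cm⁴
Total I = 2631.53 cm⁴.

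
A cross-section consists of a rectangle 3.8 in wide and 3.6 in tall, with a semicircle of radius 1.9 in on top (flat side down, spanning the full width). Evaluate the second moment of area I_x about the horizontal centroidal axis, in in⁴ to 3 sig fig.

I_x ≈ 43.4 in⁴

Treat the section as a set of non-overlapping primitives; coordinates are from the bounding-box lower-left.
Rectangular body: 3.8 × 3.6, A = 13.68 in², y = 1.8 in, Ī = 14.774 in⁴.
Semicircular cap: semicircle r = 1.9, A = 5.6706 in², y = 4.4064 in, Ī = 1.4304 in⁴.
Centroid: ȳ = ΣA·y / ΣA = 2.5638 in.
Transfer each piece to the horizontal centroidal axis using Ī + A·d² with d = y − 2.5638:
  rectangular body: d = -0.76379 in → contributes +22.755 in⁴
  semicircular cap: d = 1.8426 in → contributes +20.683 in⁴
Total I = 43.438 in⁴.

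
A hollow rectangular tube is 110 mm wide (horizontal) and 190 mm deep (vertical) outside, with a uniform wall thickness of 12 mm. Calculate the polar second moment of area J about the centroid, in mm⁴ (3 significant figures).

Decompose the section into non-overlapping parts with the origin at the bottom-left of its bounding rectangle.
Outer rectangle: 110 × 190, A = 20 900 mm², y = 95 mm, Ī = 62 874 167 mm⁴.
Inner void (subtracted): 86 × 166, A = 14 276 mm², y = 95 mm, Ī = 32 782 455 mm⁴.
By symmetry the centroid is at mid-height, ȳ = 95 mm.
All pieces are centred on the centroidal x-axis, so I = ΣĪ (holes subtracted) = 30 091 712 mm⁴.
Repeating about the centroidal y-axis gives I_y = 12 275 392 mm⁴.
Polar second moment: J = I_x + I_y = 42 367 104 mm⁴.

J ≈ 4.24 × 10⁷ mm⁴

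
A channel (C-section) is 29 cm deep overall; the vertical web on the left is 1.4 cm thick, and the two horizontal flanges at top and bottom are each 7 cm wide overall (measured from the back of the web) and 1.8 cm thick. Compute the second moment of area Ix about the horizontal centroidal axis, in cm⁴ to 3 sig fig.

Ix ≈ 6580 cm⁴

Decompose the section into non-overlapping parts with the origin at the bottom-left of its bounding rectangle.
Web: 1.4 × 29, A = 40.6 cm², y = 14.5 cm, Ī = 2845.4 cm⁴.
Top flange (beyond web): 5.6 × 1.8, A = 10.08 cm², y = 28.1 cm, Ī = 2.7216 cm⁴.
Bottom flange (beyond web): 5.6 × 1.8, A = 10.08 cm², y = 0.9 cm, Ī = 2.7216 cm⁴.
By symmetry the centroid is at mid-height, ȳ = 14.5 cm.
Transfer each piece to the horizontal centroidal axis using Ī + A·d² with d = y − 14.5:
  web: d = 0 cm → contributes +2845.4 cm⁴
  top flange (beyond web): d = 13.6 cm → contributes +1867.1 cm⁴
  bottom flange (beyond web): d = -13.6 cm → contributes +1867.1 cm⁴
Total I = 6579.6 cm⁴.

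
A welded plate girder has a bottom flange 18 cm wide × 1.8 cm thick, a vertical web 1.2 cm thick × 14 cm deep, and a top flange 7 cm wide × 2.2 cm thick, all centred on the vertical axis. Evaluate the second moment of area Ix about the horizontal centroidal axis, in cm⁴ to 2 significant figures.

Break the section into simple shapes (no overlaps), measuring from the bottom-left corner of the bounding box.
Bottom plate: 18 × 1.8, A = 32.4 cm², y = 0.9 cm, Ī = 8.748 cm⁴.
Web plate: 1.2 × 14, A = 16.8 cm², y = 8.8 cm, Ī = 274.4 cm⁴.
Top plate: 7 × 2.2, A = 15.4 cm², y = 16.9 cm, Ī = 6.211 cm⁴.
Centroid: ȳ = ΣA·y / ΣA = 6.769 cm.
Transfer each piece to the horizontal centroidal axis using Ī + A·d² with d = y − 6.769:
  bottom plate: d = -5.869 cm → contributes +1 125 cm⁴
  web plate: d = 2.031 cm → contributes +343.7 cm⁴
  top plate: d = 10.13 cm → contributes +1 587 cm⁴
Total I = 3 055 cm⁴.

Ix ≈ 3100 cm⁴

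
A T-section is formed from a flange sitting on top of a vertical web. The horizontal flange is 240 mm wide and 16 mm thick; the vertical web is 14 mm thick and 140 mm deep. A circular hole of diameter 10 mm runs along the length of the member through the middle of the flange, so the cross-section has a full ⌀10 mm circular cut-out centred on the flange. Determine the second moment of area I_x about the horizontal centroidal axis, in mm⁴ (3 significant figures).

I_x ≈ 1.11 × 10⁷ mm⁴

Decompose the section into non-overlapping parts with the origin at the bottom-left of its bounding rectangle.
Flange: 240 × 16, A = 3 840 mm², y = 148 mm, Ī = 81 920 mm⁴.
Web: 14 × 140, A = 1 960 mm², y = 70 mm, Ī = 3 201 333 mm⁴.
Hole (subtracted): ⌀10, A = 78.54 mm², y = 148 mm, Ī = 490.87 mm⁴.
Centroid: ȳ = ΣA·y / ΣA = 121.28 mm.
Transfer each piece to the horizontal centroidal axis using Ī + A·d² with d = y − 121.28:
  flange: d = 26.72 mm → contributes +2 823 613 mm⁴
  web: d = -51.28 mm → contributes +8 355 334 mm⁴
  hole: d = 26.72 mm → contributes −56 567 mm⁴
Total I = 11 122 380 mm⁴.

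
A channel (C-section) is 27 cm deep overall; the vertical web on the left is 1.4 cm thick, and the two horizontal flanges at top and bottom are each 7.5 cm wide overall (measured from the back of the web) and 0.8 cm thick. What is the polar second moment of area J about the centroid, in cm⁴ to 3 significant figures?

Treat the section as a set of non-overlapping primitives; coordinates are from the bounding-box lower-left.
Web: 1.4 × 27, A = 37.8 cm², y = 13.5 cm, Ī = 2296.4 cm⁴.
Top flange (beyond web): 6.1 × 0.8, A = 4.88 cm², y = 26.6 cm, Ī = 0.26027 cm⁴.
Bottom flange (beyond web): 6.1 × 0.8, A = 4.88 cm², y = 0.4 cm, Ī = 0.26027 cm⁴.
By symmetry the centroid is at mid-height, ȳ = 13.5 cm.
Transfer each piece to the centroidal x-axis using Ī + A·d² with d = y − 13.5:
  web: d = 0 cm → contributes +2296.4 cm⁴
  top flange (beyond web): d = 13.1 cm → contributes +837.72 cm⁴
  bottom flange (beyond web): d = -13.1 cm → contributes +837.72 cm⁴
Total I = 3971.8 cm⁴.
For the y-axis: x̄ = 1.4696 cm.
Repeating about the centroidal y-axis gives I_y = 145.52 cm⁴.
Polar second moment: J = I_x + I_y = 4117.3 cm⁴.

J ≈ 4120 cm⁴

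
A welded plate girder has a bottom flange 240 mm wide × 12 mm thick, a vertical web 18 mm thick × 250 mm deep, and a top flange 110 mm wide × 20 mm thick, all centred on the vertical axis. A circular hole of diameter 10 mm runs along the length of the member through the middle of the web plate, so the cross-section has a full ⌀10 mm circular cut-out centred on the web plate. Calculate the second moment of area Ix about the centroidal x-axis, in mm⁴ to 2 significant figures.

Decompose the section into non-overlapping parts with the origin at the bottom-left of its bounding rectangle.
Bottom plate: 240 × 12, A = 2 880 mm², y = 6 mm, Ī = 34 560 mm⁴.
Web plate: 18 × 250, A = 4 500 mm², y = 137 mm, Ī = 23 437 500 mm⁴.
Top plate: 110 × 20, A = 2 200 mm², y = 272 mm, Ī = 73 333 mm⁴.
Hole (subtracted): ⌀10, A = 78.54 mm², y = 137 mm, Ī = 490.9 mm⁴.
Centroid: ȳ = ΣA·y / ΣA = 128.6 mm.
Transfer each piece to the centroidal x-axis using Ī + A·d² with d = y − 128.6:
  bottom plate: d = -122.6 mm → contributes +43 288 392 mm⁴
  web plate: d = 8.449 mm → contributes +23 758 753 mm⁴
  top plate: d = 143.4 mm → contributes +45 344 231 mm⁴
  hole: d = 8.449 mm → contributes −6 098 mm⁴
Total I = 112 385 278 mm⁴.

Ix ≈ 1.1 × 10⁸ mm⁴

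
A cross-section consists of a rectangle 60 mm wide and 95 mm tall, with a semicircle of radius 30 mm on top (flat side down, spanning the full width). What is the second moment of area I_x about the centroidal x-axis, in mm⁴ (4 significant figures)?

Split into non-overlapping primitives; take the origin at the lower-left of the bounding box.
Rectangular body: 60 × 95, A = 5 700 mm², y = 47.5 mm, Ī = 4 286 875 mm⁴.
Semicircular cap: semicircle r = 30, A = 1413.72 mm², y = 107.732 mm, Ī = 88903.1 mm⁴.
Centroid: ȳ = ΣA·y / ΣA = 59.47 mm.
Transfer each piece to the centroidal x-axis using Ī + A·d² with d = y − 59.47:
  rectangular body: d = -11.97 mm → contributes +5 103 583 mm⁴
  semicircular cap: d = 48.2623 mm → contributes +3 381 808 mm⁴
Total I = 8 485 391 mm⁴.

I_x ≈ 8.485 × 10⁶ mm⁴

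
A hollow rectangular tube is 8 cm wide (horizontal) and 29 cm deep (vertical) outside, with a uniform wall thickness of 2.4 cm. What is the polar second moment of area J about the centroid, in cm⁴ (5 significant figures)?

J ≈ 1.3651 × 10⁴ cm⁴

Split into non-overlapping primitives; take the origin at the lower-left of the bounding box.
Outer rectangle: 8 × 29, A = 232 cm², y = 14.5 cm, Ī = 16259.33 cm⁴.
Inner void (subtracted): 3.2 × 24.2, A = 77.44 cm², y = 14.5 cm, Ī = 3779.33 cm⁴.
By symmetry the centroid is at mid-height, ȳ = 14.5 cm.
All pieces are centred on the centroidal x-axis, so I = ΣĪ (holes subtracted) = 12 480 cm⁴.
Repeating about the centroidal y-axis gives I_y = 1171.251 cm⁴.
Polar second moment: J = I_x + I_y = 13651.25 cm⁴.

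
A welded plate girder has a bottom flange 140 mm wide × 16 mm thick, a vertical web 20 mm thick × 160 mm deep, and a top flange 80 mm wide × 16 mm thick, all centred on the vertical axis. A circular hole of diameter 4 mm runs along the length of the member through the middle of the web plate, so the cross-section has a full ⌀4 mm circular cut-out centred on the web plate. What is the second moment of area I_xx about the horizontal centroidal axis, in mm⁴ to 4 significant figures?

I_xx ≈ 3.310 × 10⁷ mm⁴

Break the section into simple shapes (no overlaps), measuring from the bottom-left corner of the bounding box.
Bottom plate: 140 × 16, A = 2 240 mm², y = 8 mm, Ī = 47786.7 mm⁴.
Web plate: 20 × 160, A = 3 200 mm², y = 96 mm, Ī = 6 826 667 mm⁴.
Top plate: 80 × 16, A = 1 280 mm², y = 184 mm, Ī = 27306.7 mm⁴.
Hole (subtracted): ⌀4, A = 12.5664 mm², y = 96 mm, Ī = 12.5664 mm⁴.
Centroid: ȳ = ΣA·y / ΣA = 83.405 mm.
Transfer each piece to the horizontal centroidal axis using Ī + A·d² with d = y − 83.405:
  bottom plate: d = -75.405 mm → contributes +12 784 240 mm⁴
  web plate: d = 12.595 mm → contributes +7 334 294 mm⁴
  top plate: d = 100.595 mm → contributes +12 980 075 mm⁴
  hole: d = 12.595 mm → contributes −2006.01 mm⁴
Total I = 33 096 603 mm⁴.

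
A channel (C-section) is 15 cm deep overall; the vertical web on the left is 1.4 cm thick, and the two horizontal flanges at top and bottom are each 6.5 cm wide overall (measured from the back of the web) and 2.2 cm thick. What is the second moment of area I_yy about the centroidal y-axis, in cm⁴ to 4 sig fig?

Decompose the section into non-overlapping parts with the origin at the bottom-left of its bounding rectangle.
Web: 1.4 × 15, A = 21 cm², x = 0.7 cm, Ī = 3.43 cm⁴.
Top flange (beyond web): 5.1 × 2.2, A = 11.22 cm², x = 3.95 cm, Ī = 24.3194 cm⁴.
Bottom flange (beyond web): 5.1 × 2.2, A = 11.22 cm², x = 3.95 cm, Ī = 24.3194 cm⁴.
Centroid: x̄ = ΣA·x / ΣA = 2.37887 cm.
Transfer each piece to the centroidal y-axis using Ī + A·d² with d = x − 2.37887:
  web: d = -1.67887 cm → contributes +62.6205 cm⁴
  top flange (beyond web): d = 1.57113 cm → contributes +52.0154 cm⁴
  bottom flange (beyond web): d = 1.57113 cm → contributes +52.0154 cm⁴
Total I = 166.651 cm⁴.

I_yy ≈ 166.7 cm⁴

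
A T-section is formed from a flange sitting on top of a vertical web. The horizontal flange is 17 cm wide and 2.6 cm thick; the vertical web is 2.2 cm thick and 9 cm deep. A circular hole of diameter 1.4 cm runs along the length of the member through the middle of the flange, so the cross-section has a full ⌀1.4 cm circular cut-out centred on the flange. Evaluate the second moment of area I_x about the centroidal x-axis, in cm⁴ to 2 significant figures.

I_x ≈ 610 cm⁴

Break the section into simple shapes (no overlaps), measuring from the bottom-left corner of the bounding box.
Flange: 17 × 2.6, A = 44.2 cm², y = 10.3 cm, Ī = 24.9 cm⁴.
Web: 2.2 × 9, A = 19.8 cm², y = 4.5 cm, Ī = 133.7 cm⁴.
Hole (subtracted): ⌀1.4, A = 1.539 cm², y = 10.3 cm, Ī = 0.1886 cm⁴.
Centroid: ȳ = ΣA·y / ΣA = 8.461 cm.
Transfer each piece to the centroidal x-axis using Ī + A·d² with d = y − 8.461:
  flange: d = 1.839 cm → contributes +174.3 cm⁴
  web: d = -3.961 cm → contributes +444.4 cm⁴
  hole: d = 1.839 cm → contributes −5.392 cm⁴
Total I = 613.3 cm⁴.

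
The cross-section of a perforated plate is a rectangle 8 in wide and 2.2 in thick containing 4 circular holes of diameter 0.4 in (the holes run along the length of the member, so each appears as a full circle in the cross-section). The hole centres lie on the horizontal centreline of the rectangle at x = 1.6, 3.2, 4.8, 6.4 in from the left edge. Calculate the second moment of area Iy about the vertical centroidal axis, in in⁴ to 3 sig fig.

Treat the section as a set of non-overlapping primitives; coordinates are from the bounding-box lower-left.
Plate: 8 × 2.2, A = 17.6 in², x = 4 in, Ī = 93.867 in⁴.
Hole 1 (subtracted): ⌀0.4, A = 0.12566 in², x = 1.6 in, Ī = 0.0012566 in⁴.
Hole 2 (subtracted): ⌀0.4, A = 0.12566 in², x = 3.2 in, Ī = 0.0012566 in⁴.
Hole 3 (subtracted): ⌀0.4, A = 0.12566 in², x = 4.8 in, Ī = 0.0012566 in⁴.
Hole 4 (subtracted): ⌀0.4, A = 0.12566 in², x = 6.4 in, Ī = 0.0012566 in⁴.
By symmetry the centroid is at mid-width, x̄ = 4 in.
Transfer each piece to the vertical centroidal axis using Ī + A·d² with d = x − 4:
  plate: d = 0 in → contributes +93.867 in⁴
  hole 1: d = -2.4 in → contributes −0.72508 in⁴
  hole 2: d = -0.8 in → contributes −0.081681 in⁴
  hole 3: d = 0.8 in → contributes −0.081681 in⁴
  hole 4: d = 2.4 in → contributes −0.72508 in⁴
Total I = 92.253 in⁴.

Iy ≈ 92.3 in⁴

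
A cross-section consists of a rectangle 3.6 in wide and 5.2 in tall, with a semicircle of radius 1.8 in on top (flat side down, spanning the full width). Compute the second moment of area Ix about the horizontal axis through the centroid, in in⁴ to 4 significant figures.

Break the section into simple shapes (no overlaps), measuring from the bottom-left corner of the bounding box.
Rectangular body: 3.6 × 5.2, A = 18.72 in², y = 2.6 in, Ī = 42.1824 in⁴.
Semicircular cap: semicircle r = 1.8, A = 5.08938 in², y = 5.96394 in, Ī = 1.15218 in⁴.
Centroid: ȳ = ΣA·y / ΣA = 3.31906 in.
Transfer each piece to the horizontal axis through the centroid using Ī + A·d² with d = y − 3.31906:
  rectangular body: d = -0.719061 in → contributes +51.8615 in⁴
  semicircular cap: d = 2.64488 in → contributes +36.7545 in⁴
Total I = 88.616 in⁴.

Ix ≈ 88.62 in⁴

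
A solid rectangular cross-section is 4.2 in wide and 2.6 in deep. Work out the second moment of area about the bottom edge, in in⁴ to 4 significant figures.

The section: 4.2 × 2.6, A = 10.92 in², y = 1.3 in, Ī = 6.1516 in⁴.
Transfer it to the bottom edge using Ī + A·d² with d = y − 0:
  the section: d = 1.3 in → contributes +24.6064 in⁴
Total I = 24.6064 in⁴.

I_base ≈ 24.61 in⁴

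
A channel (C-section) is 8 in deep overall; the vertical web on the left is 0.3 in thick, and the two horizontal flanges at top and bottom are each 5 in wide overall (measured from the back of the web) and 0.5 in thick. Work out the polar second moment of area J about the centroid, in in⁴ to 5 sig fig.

Decompose the section into non-overlapping parts with the origin at the bottom-left of its bounding rectangle.
Web: 0.3 × 8, A = 2.4 in², y = 4 in, Ī = 12.8 in⁴.
Top flange (beyond web): 4.7 × 0.5, A = 2.35 in², y = 7.75 in, Ī = 0.04895833 in⁴.
Bottom flange (beyond web): 4.7 × 0.5, A = 2.35 in², y = 0.25 in, Ī = 0.04895833 in⁴.
By symmetry the centroid is at mid-height, ȳ = 4 in.
Transfer each piece to the centroidal x-axis using Ī + A·d² with d = y − 4:
  web: d = 0 in → contributes +12.8 in⁴
  top flange (beyond web): d = 3.75 in → contributes +33.09583 in⁴
  bottom flange (beyond web): d = -3.75 in → contributes +33.09583 in⁴
Total I = 78.99167 in⁴.
For the y-axis: x̄ = 1.80493 in.
Repeating about the centroidal y-axis gives I_y = 18.59949 in⁴.
Polar second moment: J = I_x + I_y = 97.59116 in⁴.

J ≈ 97.591 in⁴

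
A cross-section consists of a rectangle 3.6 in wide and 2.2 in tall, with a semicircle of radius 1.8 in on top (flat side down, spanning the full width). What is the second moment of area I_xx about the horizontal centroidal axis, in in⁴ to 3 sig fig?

Treat the section as a set of non-overlapping primitives; coordinates are from the bounding-box lower-left.
Rectangular body: 3.6 × 2.2, A = 7.92 in², y = 1.1 in, Ī = 3.1944 in⁴.
Semicircular cap: semicircle r = 1.8, A = 5.0894 in², y = 2.9639 in, Ī = 1.1522 in⁴.
Centroid: ȳ = ΣA·y / ΣA = 1.8292 in.
Transfer each piece to the horizontal centroidal axis using Ī + A·d² with d = y − 1.8292:
  rectangular body: d = -0.72919 in → contributes +7.4056 in⁴
  semicircular cap: d = 1.1348 in → contributes +7.7056 in⁴
Total I = 15.111 in⁴.

I_xx ≈ 15.1 in⁴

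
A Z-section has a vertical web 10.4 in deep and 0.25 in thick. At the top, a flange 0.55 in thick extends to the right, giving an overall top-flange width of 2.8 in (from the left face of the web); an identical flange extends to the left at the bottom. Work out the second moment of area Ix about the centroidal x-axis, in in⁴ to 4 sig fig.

Ix ≈ 91.54 in⁴

Decompose the section into non-overlapping parts with the origin at the bottom-left of its bounding rectangle.
Web: 0.25 × 10.4, A = 2.6 in², y = 5.2 in, Ī = 23.4347 in⁴.
Top flange (beyond web): 2.55 × 0.55, A = 1.4025 in², y = 10.125 in, Ī = 0.0353547 in⁴.
Bottom flange (beyond web): 2.55 × 0.55, A = 1.4025 in², y = 0.275 in, Ī = 0.0353547 in⁴.
Centroid: ȳ = ΣA·y / ΣA = 5.2 in.
Transfer each piece to the centroidal x-axis using Ī + A·d² with d = y − 5.2:
  web: d = 0 in → contributes +23.4347 in⁴
  top flange (beyond web): d = 4.925 in → contributes +34.0539 in⁴
  bottom flange (beyond web): d = -4.925 in → contributes +34.0539 in⁴
Total I = 91.5424 in⁴.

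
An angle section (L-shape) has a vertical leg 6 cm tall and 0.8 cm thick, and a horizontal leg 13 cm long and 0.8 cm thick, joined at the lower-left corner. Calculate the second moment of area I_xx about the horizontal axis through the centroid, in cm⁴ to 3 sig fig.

Break the section into simple shapes (no overlaps), measuring from the bottom-left corner of the bounding box.
Vertical leg: 0.8 × 6, A = 4.8 cm², y = 3 cm, Ī = 14.4 cm⁴.
Horizontal leg (remainder): 12.2 × 0.8, A = 9.76 cm², y = 0.4 cm, Ī = 0.52053 cm⁴.
Centroid: ȳ = ΣA·y / ΣA = 1.2571 cm.
Transfer each piece to the horizontal axis through the centroid using Ī + A·d² with d = y − 1.2571:
  vertical leg: d = 1.7429 cm → contributes +28.98 cm⁴
  horizontal leg (remainder): d = -0.85714 cm → contributes +7.6911 cm⁴
Total I = 36.671 cm⁴.

I_xx ≈ 36.7 cm⁴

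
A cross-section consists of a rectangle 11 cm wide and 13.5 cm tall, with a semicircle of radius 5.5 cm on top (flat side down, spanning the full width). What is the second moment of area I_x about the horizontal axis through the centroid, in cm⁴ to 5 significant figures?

I_x ≈ 5326.5 cm⁴

Break the section into simple shapes (no overlaps), measuring from the bottom-left corner of the bounding box.
Rectangular body: 11 × 13.5, A = 148.5 cm², y = 6.75 cm, Ī = 2255.344 cm⁴.
Semicircular cap: semicircle r = 5.5, A = 47.51659 cm², y = 15.83427 cm, Ī = 100.4345 cm⁴.
Centroid: ȳ = ΣA·y / ΣA = 8.952128 cm.
Transfer each piece to the horizontal axis through the centroid using Ī + A·d² with d = y − 8.952128:
  rectangular body: d = -2.202128 cm → contributes +2975.475 cm⁴
  semicircular cap: d = 6.882144 cm → contributes +2351.006 cm⁴
Total I = 5326.481 cm⁴.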